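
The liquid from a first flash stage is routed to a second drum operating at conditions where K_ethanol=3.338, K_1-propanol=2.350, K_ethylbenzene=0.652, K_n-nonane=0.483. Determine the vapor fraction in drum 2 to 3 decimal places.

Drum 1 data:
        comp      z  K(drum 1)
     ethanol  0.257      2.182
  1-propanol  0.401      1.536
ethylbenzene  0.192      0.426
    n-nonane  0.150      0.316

V/F (drum 2) = 0.710

Drum 1:
Material balance + equilibrium reduce to Σ zᵢ(Kᵢ−1)/(1+ψ₁(Kᵢ−1)) = 0.
Feasibility: ΣzᵢKᵢ = 1.306, Σzᵢ/Kᵢ = 1.304 — both > 1, two phases present.
Iterate (Newton) starting at ψ₁ = 0.5:
  ψ₁ = 0.500: g = 0.0499, g' = -0.500 → ψ₁ = 0.600
  ψ₁ = 0.600: g = -0.0017, g' = -0.538 → ψ₁ = 0.597
Converged at ψ₁ = 0.597.
Drum-1 compositions:
  ethanol: x = 0.151, y = 0.329
  1-propanol: x = 0.304, y = 0.467
  ethylbenzene: x = 0.292, y = 0.124
  n-nonane: x = 0.253, y = 0.080
Drum-2 feed = drum-1 liquid: z₂ = (0.1507, 0.3038, 0.2920, 0.2534).
Drum 2:
Let ψ₂ = V/F and solve Σ zᵢ(Kᵢ−1)/(1+ψ₂(Kᵢ−1)) = 0.
g(0) = ΣzᵢKᵢ − 1 = 0.530 and g(1) = 1 − Σzᵢ/Kᵢ = -0.147, so a root lies in (0, 1).
Iterate (Newton) starting at ψ₂ = 0.55:
  ψ₂ = 0.550: g = 0.0807, g' = -0.526 → ψ₂ = 0.703
  ψ₂ = 0.703: g = 0.0031, g' = -0.493 → ψ₂ = 0.710
Converged at ψ₂ = 0.710.
  ethanol: x = 0.057, y = 0.189
  1-propanol: x = 0.155, y = 0.365
  ethylbenzene: x = 0.388, y = 0.253
  n-nonane: x = 0.400, y = 0.193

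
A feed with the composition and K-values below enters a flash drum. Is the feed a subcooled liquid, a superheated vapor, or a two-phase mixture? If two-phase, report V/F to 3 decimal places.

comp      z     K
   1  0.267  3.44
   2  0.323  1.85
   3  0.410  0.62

ΣzᵢKᵢ = 1.770; Σzᵢ/Kᵢ = 0.914.
Since Σzᵢ/Kᵢ < 1 the mixture is above its dew point — single vapor phase.

superheated vapor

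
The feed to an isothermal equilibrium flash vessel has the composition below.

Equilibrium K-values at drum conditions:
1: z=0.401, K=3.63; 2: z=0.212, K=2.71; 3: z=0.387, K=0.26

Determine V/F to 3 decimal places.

Iterate (Newton) starting at V/F = 0.66:
  V/F = 0.660: g = -0.0040, g' = -1.317 → V/F = 0.657
Converged at V/F = 0.657.

V/F = 0.657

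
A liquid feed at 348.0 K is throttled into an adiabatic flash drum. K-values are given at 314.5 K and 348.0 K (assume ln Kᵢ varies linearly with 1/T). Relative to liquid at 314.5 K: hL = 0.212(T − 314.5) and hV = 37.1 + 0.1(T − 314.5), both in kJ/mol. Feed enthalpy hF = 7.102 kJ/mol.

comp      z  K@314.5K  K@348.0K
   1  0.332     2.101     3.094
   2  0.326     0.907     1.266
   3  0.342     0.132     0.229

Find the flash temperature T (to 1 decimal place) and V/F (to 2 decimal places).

Adiabatic flash: solve Rachford–Rice at each trial T, then check hF = ψ·hV(T) + (1−ψ)·hL(T).
  T = 314.5 K: K = (2.101, 0.907, 0.132), RR gives ψ = 0.059, H_out = 2.181 kJ/mol
  T = 348.0 K: K = (3.094, 1.266, 0.229), RR gives ψ = 0.486, H_out = 23.296 kJ/mol
  T = 331.2 K: K = (2.573, 1.080, 0.176), RR gives ψ = 0.308, H_out = 14.380 kJ/mol
  T = 322.9 K: K = (2.333, 0.993, 0.153), RR gives ψ = 0.198, H_out = 8.925 kJ/mol
  T = 318.7 K: K = (2.215, 0.949, 0.142), RR gives ψ = 0.132, H_out = 5.743 kJ/mol
  T = 320.8 K: K = (2.274, 0.971, 0.148), RR gives ψ = 0.166, H_out = 7.376 kJ/mol
Linear interpolation between T = 318.7 (H_out = 5.743) and T = 320.8 (H_out = 7.376) on hF = 7.102 gives T ≈ 320.4 K, at which ψ = 0.16.

T = 320.4 K, V/F = 0.16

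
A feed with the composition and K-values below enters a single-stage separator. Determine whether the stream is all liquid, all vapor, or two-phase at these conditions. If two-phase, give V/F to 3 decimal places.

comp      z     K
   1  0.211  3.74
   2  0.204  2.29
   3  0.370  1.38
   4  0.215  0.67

ΣzᵢKᵢ = 1.911; Σzᵢ/Kᵢ = 0.735.
Since Σzᵢ/Kᵢ < 1 the mixture is above its dew point — single vapor phase.

all vapor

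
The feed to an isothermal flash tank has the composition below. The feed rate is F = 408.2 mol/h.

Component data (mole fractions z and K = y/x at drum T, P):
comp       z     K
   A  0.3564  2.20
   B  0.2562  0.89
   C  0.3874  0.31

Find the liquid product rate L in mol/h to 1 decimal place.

L = 322.4 mol/h

Rachford–Rice: g(V/F) = Σ zᵢ(Kᵢ−1)/(1+V/F(Kᵢ−1)) = 0.
g(0) = ΣzᵢKᵢ − 1 = 0.1322 and g(1) = 1 − Σzᵢ/Kᵢ = -0.6995, so a root lies in (0, 1).
Newton–Raphson from V/F = 0.5:
  V/F = 0.5000: g = -0.17062, g' = -0.6339 → V/F = 0.2308
  V/F = 0.2308: g = -0.01194, g' = -0.5789 → V/F = 0.2102
  V/F = 0.2102: g = 0.00004, g' = -0.5829 → V/F = 0.2103
Converged at V/F = 0.2103.
Then V = V/F·F = 0.2103·408.2 = 85.8 mol/h and L = F − V = 322.4 mol/h.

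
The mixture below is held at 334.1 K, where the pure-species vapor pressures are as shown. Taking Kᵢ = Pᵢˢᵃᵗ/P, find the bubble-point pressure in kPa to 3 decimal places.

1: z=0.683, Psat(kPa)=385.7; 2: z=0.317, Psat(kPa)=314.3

At the bubble point ψ → 0, so ΣzᵢKᵢ = 1 with Kᵢ = Pᵢˢᵃᵗ/P ⇒ P = ΣzᵢPᵢˢᵃᵗ.
P = 0.683·385.7 + 0.317·314.3 = 363.066 kPa

Pbub = 363.066 kPa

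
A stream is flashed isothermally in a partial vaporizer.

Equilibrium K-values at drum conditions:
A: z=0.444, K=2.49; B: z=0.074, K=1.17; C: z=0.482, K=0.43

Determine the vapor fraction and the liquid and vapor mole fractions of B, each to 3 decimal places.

ψ = 0.510, x_B = 0.068, y_B = 0.080

Rachford–Rice: g(ψ) = Σ zᵢ(Kᵢ−1)/(1+ψ(Kᵢ−1)) = 0.
Feasibility: ΣzᵢKᵢ = 1.399, Σzᵢ/Kᵢ = 1.362 — both > 1, two phases present.
Iterate (Newton) starting at ψ = 0.32:
  ψ = 0.320: g = 0.1239, g' = -0.688 → ψ = 0.500
  ψ = 0.500: g = 0.0065, g' = -0.632 → ψ = 0.510
Converged at ψ = 0.510.
Compositions from xᵢ = zᵢ/(1+ψ(Kᵢ−1)), yᵢ = Kᵢxᵢ:
  A: x = 0.252, y = 0.628
  B: x = 0.068, y = 0.080
  C: x = 0.680, y = 0.292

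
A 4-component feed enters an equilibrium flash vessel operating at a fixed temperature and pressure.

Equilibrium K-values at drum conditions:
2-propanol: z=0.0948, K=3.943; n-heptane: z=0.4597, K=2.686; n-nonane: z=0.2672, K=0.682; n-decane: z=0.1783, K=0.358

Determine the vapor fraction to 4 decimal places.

ψ = 0.8920

Rachford–Rice: g(ψ) = Σ zᵢ(Kᵢ−1)/(1+ψ(Kᵢ−1)) = 0.
Check two-phase: ΣzᵢKᵢ = 1.8546 > 1 and Σzᵢ/Kᵢ = 1.0850 > 1, so g(0) = 0.8546 > 0 and g(1) = -0.0850 < 0.
Newton–Raphson from ψ = 0.5:
  ψ = 0.5000: g = 0.26381, g' = -0.7167 → ψ = 0.8681
  ψ = 0.8681: g = 0.01716, g' = -0.7068 → ψ = 0.8923
  ψ = 0.8923: g = -0.00023, g' = -0.7263 → ψ = 0.8920
Converged at ψ = 0.8920.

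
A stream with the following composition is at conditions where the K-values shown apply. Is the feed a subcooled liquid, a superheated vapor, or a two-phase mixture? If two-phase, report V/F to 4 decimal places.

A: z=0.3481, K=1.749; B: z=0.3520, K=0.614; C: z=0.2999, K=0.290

subcooled liquid

ΣzᵢKᵢ = 0.9119; Σzᵢ/Kᵢ = 1.8065.
Since ΣzᵢKᵢ < 1 the mixture is below its bubble point — single liquid phase.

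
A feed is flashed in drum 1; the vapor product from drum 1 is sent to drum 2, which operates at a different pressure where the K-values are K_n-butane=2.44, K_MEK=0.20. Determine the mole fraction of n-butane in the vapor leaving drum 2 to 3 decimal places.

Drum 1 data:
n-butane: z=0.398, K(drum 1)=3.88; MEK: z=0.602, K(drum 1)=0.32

y_n-butane (drum 2) = 0.871

Drum 1:
Let ψ₁ = V/F and solve Σ zᵢ(Kᵢ−1)/(1+ψ₁(Kᵢ−1)) = 0.
Feasibility: ΣzᵢKᵢ = 1.737, Σzᵢ/Kᵢ = 1.984 — both > 1, two phases present.
Binary case is linear: z₁(K₁−1)(1+ψ₁(K₂−1)) + z₂(K₂−1)(1+ψ₁(K₁−1)) = 0
⇒ ψ₁ = [z₁(K₁−1)+z₂(K₂−1)] / [−(K₁−1)(K₂−1)] = 0.7369/1.9584 = 0.376
Drum-1 compositions:
  n-butane: x = 0.191, y = 0.741
  MEK: x = 0.809, y = 0.259
Drum-2 feed = drum-1 vapor: z₂ = (0.7411, 0.2589).
Drum 2:
Binary case is linear: z₁(K₁−1)(1+ψ₂(K₂−1)) + z₂(K₂−1)(1+ψ₂(K₁−1)) = 0
⇒ ψ₂ = [z₁(K₁−1)+z₂(K₂−1)] / [−(K₁−1)(K₂−1)] = 0.8601/1.1520 = 0.747
  n-butane: x = 0.357, y = 0.871
  MEK: x = 0.643, y = 0.129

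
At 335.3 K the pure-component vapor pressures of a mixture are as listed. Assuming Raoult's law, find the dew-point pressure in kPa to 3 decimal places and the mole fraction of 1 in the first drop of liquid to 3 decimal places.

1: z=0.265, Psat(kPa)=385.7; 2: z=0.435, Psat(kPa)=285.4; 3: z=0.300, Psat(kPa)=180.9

Pdew = 258.424 kPa, x_1 = 0.178

At the dew point ψ → 1, so Σzᵢ/Kᵢ = 1 with Kᵢ = Pᵢˢᵃᵗ/P ⇒ 1/P = Σzᵢ/Pᵢˢᵃᵗ.
1/P = 0.265/385.7 + 0.435/285.4 + 0.300/180.9 = 0.003870 ⇒ P = 258.424 kPa
xᵢ = zᵢP/Pᵢˢᵃᵗ ⇒ x_1 = 0.265·258.424/385.7 = 0.178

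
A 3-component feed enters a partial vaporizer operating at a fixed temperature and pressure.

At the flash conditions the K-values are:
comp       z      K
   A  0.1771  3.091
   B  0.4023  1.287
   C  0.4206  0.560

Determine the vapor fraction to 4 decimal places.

ψ = 0.6348

Material balance + equilibrium reduce to Σ zᵢ(Kᵢ−1)/(1+ψ(Kᵢ−1)) = 0.
Feasibility: ΣzᵢKᵢ = 1.3007, Σzᵢ/Kᵢ = 1.1210 — both > 1, two phases present.
Newton iteration, ψ⁰ = 0.7:
  ψ = 0.7000: g = -0.02098, g' = -0.3206 → ψ = 0.6346
  ψ = 0.6346: g = 0.00007, g' = -0.3235 → ψ = 0.6348
Converged at ψ = 0.6348.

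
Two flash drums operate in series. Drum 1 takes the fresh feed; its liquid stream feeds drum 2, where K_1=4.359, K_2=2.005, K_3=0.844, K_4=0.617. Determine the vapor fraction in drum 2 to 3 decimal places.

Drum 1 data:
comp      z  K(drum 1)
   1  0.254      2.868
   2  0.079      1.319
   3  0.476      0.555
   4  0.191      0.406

V/F (drum 2) = 0.772

Drum 1:
Rachford–Rice: g(ψ₁) = Σ zᵢ(Kᵢ−1)/(1+ψ₁(Kᵢ−1)) = 0.
g(0) = ΣzᵢKᵢ − 1 = 0.174 and g(1) = 1 − Σzᵢ/Kᵢ = -0.477, so a root lies in (0, 1).
Newton iteration, ψ₁⁰ = 0.5:
  ψ₁ = 0.500: g = -0.1668, g' = -0.535 → ψ₁ = 0.188
  ψ₁ = 0.188: g = 0.0157, g' = -0.690 → ψ₁ = 0.211
  ψ₁ = 0.211: g = 0.0003, g' = -0.666 → ψ₁ = 0.212
Converged at ψ₁ = 0.212.
Drum-1 compositions:
  1: x = 0.182, y = 0.522
  2: x = 0.074, y = 0.098
  3: x = 0.526, y = 0.292
  4: x = 0.218, y = 0.089
Drum-2 feed = drum-1 liquid: z₂ = (0.1820, 0.0740, 0.5255, 0.2185).
Drum 2:
Newton–Raphson from ψ₂ = 0.5:
  ψ₂ = 0.500: g = 0.0853, g' = -0.383 → ψ₂ = 0.723
  ψ₂ = 0.723: g = 0.0134, g' = -0.277 → ψ₂ = 0.771
  ψ₂ = 0.771: g = 0.0003, g' = -0.264 → ψ₂ = 0.772
Converged at ψ₂ = 0.772.
  1: x = 0.051, y = 0.221
  2: x = 0.042, y = 0.084
  3: x = 0.597, y = 0.504
  4: x = 0.310, y = 0.191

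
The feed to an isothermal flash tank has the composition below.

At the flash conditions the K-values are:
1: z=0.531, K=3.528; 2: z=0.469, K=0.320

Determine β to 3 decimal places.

β = 0.595

Rachford–Rice: g(β) = Σ zᵢ(Kᵢ−1)/(1+β(Kᵢ−1)) = 0.
g(0) = ΣzᵢKᵢ − 1 = 1.023 and g(1) = 1 − Σzᵢ/Kᵢ = -0.616, so a root lies in (0, 1).
Newton–Raphson from β = 0.44:
  β = 0.440: g = 0.1804, g' = -1.202 → β = 0.590
  β = 0.590: g = 0.0061, g' = -1.152 → β = 0.595
Converged at β = 0.595.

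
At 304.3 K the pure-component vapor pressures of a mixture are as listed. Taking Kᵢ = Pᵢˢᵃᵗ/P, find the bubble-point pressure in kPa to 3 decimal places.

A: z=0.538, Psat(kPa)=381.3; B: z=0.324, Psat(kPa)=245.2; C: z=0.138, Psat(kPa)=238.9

At the bubble point ψ → 0, so ΣzᵢKᵢ = 1 with Kᵢ = Pᵢˢᵃᵗ/P ⇒ P = ΣzᵢPᵢˢᵃᵗ.
P = 0.538·381.3 + 0.324·245.2 + 0.138·238.9 = 317.552 kPa

Pbub = 317.552 kPa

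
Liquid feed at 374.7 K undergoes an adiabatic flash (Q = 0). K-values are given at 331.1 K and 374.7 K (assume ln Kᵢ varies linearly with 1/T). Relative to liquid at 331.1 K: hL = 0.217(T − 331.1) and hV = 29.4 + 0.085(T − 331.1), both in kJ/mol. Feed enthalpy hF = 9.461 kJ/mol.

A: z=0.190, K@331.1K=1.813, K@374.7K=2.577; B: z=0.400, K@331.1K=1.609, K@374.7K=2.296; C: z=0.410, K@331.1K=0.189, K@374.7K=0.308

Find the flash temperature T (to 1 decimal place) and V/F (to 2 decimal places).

Adiabatic flash: solve Rachford–Rice at each trial T, then check hF = ψ·hV(T) + (1−ψ)·hL(T).
  T = 331.1 K: K = (1.813, 1.609, 0.189), RR gives ψ = 0.119, H_out = 3.496 kJ/mol
  T = 374.7 K: K = (2.577, 2.296, 0.308), RR gives ψ = 0.556, H_out = 22.602 kJ/mol
  T = 352.9 K: K = (2.185, 1.943, 0.245), RR gives ψ = 0.379, H_out = 14.770 kJ/mol
  T = 342.0 K: K = (1.996, 1.774, 0.216), RR gives ψ = 0.266, H_out = 9.810 kJ/mol
  T = 336.6 K: K = (1.905, 1.691, 0.202), RR gives ψ = 0.199, H_out = 6.903 kJ/mol
  T = 339.3 K: K = (1.950, 1.732, 0.209), RR gives ψ = 0.234, H_out = 8.403 kJ/mol
  T = 340.6 K: K = (1.972, 1.752, 0.212), RR gives ψ = 0.250, H_out = 9.091 kJ/mol
Linear interpolation between T = 340.6 (H_out = 9.091) and T = 342.0 (H_out = 9.810) on hF = 9.461 gives T ≈ 341.3 K, at which ψ = 0.26.

T = 341.3 K, V/F = 0.26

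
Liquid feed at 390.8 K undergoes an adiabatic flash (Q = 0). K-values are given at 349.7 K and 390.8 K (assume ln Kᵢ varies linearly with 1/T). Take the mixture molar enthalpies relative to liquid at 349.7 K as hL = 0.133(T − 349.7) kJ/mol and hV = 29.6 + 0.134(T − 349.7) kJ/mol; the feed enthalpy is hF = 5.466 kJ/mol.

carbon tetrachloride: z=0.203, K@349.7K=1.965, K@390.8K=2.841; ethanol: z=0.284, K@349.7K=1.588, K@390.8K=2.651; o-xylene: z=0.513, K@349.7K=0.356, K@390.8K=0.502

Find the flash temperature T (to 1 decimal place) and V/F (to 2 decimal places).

T = 354.3 K, V/F = 0.16

Adiabatic flash: solve Rachford–Rice at each trial T, then check hF = ψ·hV(T) + (1−ψ)·hL(T).
  T = 349.7 K: K = (1.965, 1.588, 0.356), RR gives ψ = 0.066, H_out = 1.946 kJ/mol
  T = 390.8 K: K = (2.841, 2.651, 0.502), RR gives ψ = 0.681, H_out = 25.650 kJ/mol
  T = 370.2 K: K = (2.386, 2.080, 0.427), RR gives ψ = 0.422, H_out = 15.234 kJ/mol
  T = 359.9 K: K = (2.170, 1.823, 0.391), RR gives ψ = 0.266, H_out = 9.223 kJ/mol
  T = 354.8 K: K = (2.067, 1.703, 0.373), RR gives ψ = 0.173, H_out = 5.807 kJ/mol
  T = 352.2 K: K = (2.015, 1.644, 0.364), RR gives ψ = 0.121, H_out = 3.904 kJ/mol
  T = 353.5 K: K = (2.040, 1.673, 0.369), RR gives ψ = 0.147, H_out = 4.871 kJ/mol
Linear interpolation between T = 353.5 (H_out = 4.871) and T = 354.8 (H_out = 5.807) on hF = 5.466 gives T ≈ 354.3 K, at which ψ = 0.16.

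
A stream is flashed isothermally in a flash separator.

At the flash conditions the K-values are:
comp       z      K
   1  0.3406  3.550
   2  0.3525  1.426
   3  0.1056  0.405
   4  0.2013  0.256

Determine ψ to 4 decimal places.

Newton–Raphson from ψ = 0.5:
  ψ = 0.5000: g = 0.17764, g' = -0.8297 → ψ = 0.7141
  ψ = 0.7141: g = -0.00577, g' = -0.9362 → ψ = 0.7079
Converged at ψ = 0.7079.

ψ = 0.7079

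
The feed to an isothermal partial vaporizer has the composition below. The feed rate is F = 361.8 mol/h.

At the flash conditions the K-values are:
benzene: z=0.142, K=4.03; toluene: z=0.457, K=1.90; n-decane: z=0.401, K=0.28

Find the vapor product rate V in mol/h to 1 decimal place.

Newton–Raphson from ψ = 0.45:
  ψ = 0.450: g = 0.0477, g' = -0.876 → ψ = 0.504
Converged at ψ = 0.504.
Then V = ψ·F = 0.5041·361.8 = 182.4 mol/h and L = F − V = 179.4 mol/h.

V = 182.4 mol/h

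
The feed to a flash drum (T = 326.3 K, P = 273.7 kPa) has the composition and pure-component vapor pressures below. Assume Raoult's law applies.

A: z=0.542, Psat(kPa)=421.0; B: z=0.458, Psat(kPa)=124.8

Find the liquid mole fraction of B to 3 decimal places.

Raoult's law: Kᵢ = Pᵢˢᵃᵗ/P = Pᵢˢᵃᵗ/273.7.
  K_A = 421.0/273.7 = 1.53818, K_B = 124.8/273.7 = 0.45597
Rachford–Rice: g(ψ) = Σ zᵢ(Kᵢ−1)/(1+ψ(Kᵢ−1)) = 0.
g(0) = ΣzᵢKᵢ − 1 = 0.043 and g(1) = 1 − Σzᵢ/Kᵢ = -0.357, so a root lies in (0, 1).
Binary case is linear: z₁(K₁−1)(1+ψ(K₂−1)) + z₂(K₂−1)(1+ψ(K₁−1)) = 0
⇒ ψ = [z₁(K₁−1)+z₂(K₂−1)] / [−(K₁−1)(K₂−1)] = 0.0425/0.2928 = 0.145
Compositions from xᵢ = zᵢ/(1+ψ(Kᵢ−1)), yᵢ = Kᵢxᵢ:
  A: x = 0.503, y = 0.773
  B: x = 0.497, y = 0.227

x_B = 0.497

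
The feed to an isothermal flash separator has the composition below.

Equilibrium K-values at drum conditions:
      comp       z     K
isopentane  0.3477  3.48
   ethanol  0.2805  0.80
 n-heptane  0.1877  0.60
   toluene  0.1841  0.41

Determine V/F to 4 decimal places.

V/F = 0.6283

Rachford–Rice: g(V/F) = Σ zᵢ(Kᵢ−1)/(1+V/F(Kᵢ−1)) = 0.
g(0) = ΣzᵢKᵢ − 1 = 0.6225 and g(1) = 1 − Σzᵢ/Kᵢ = -0.2124, so a root lies in (0, 1).
Newton–Raphson from V/F = 0.5:
  V/F = 0.5000: g = 0.07470, g' = -0.6159 → V/F = 0.6213
  V/F = 0.6213: g = 0.00394, g' = -0.5588 → V/F = 0.6283
Converged at V/F = 0.6283.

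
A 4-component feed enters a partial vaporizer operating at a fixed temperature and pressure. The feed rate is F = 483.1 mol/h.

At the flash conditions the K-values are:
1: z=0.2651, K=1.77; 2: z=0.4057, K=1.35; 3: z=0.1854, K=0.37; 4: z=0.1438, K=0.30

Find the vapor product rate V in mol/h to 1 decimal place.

V = 174.3 mol/h

Rachford–Rice: g(β) = Σ zᵢ(Kᵢ−1)/(1+β(Kᵢ−1)) = 0.
g(0) = ΣzᵢKᵢ − 1 = 0.1287 and g(1) = 1 − Σzᵢ/Kᵢ = -0.4307, so a root lies in (0, 1).
Iterate (Newton) starting at β = 0.48:
  β = 0.4800: g = -0.04842, g' = -0.4312 → β = 0.3677
  β = 0.3677: g = -0.00269, g' = -0.3869 → β = 0.3608
Converged at β = 0.3608.
Then V = β·F = 0.3608·483.1 = 174.3 mol/h and L = F − V = 308.8 mol/h.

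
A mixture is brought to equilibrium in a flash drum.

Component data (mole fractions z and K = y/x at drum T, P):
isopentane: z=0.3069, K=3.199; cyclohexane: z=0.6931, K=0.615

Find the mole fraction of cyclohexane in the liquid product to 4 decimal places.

x_cyclohexane = 0.8510

Binary case is linear: z₁(K₁−1)(1+ψ(K₂−1)) + z₂(K₂−1)(1+ψ(K₁−1)) = 0
⇒ ψ = [z₁(K₁−1)+z₂(K₂−1)] / [−(K₁−1)(K₂−1)] = 0.40803/0.84662 = 0.4820
Compositions from xᵢ = zᵢ/(1+ψ(Kᵢ−1)), yᵢ = Kᵢxᵢ:
  isopentane: x = 0.1490, y = 0.4766
  cyclohexane: x = 0.8510, y = 0.5234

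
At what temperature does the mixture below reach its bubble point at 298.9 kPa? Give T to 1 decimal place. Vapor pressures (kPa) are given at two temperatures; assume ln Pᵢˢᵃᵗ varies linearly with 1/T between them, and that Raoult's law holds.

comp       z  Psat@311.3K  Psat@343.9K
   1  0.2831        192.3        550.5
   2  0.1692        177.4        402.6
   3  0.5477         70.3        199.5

T = 340.0 K

Bubble-point temperature: ΣzᵢPᵢˢᵃᵗ(T) = P. Interpolate ln Pᵢˢᵃᵗ = aᵢ + bᵢ/T.
  T = 311.3 K: ΣzᵢPᵢˢᵃᵗ = 122.96 kPa
  T = 343.9 K: ΣzᵢPᵢˢᵃᵗ = 333.23 kPa
  T = 327.6 K: ΣzᵢPᵢˢᵃᵗ = 207.27 kPa
  T = 335.8 K: ΣzᵢPᵢˢᵃᵗ = 264.65 kPa
  T = 339.9 K: ΣzᵢPᵢˢᵃᵗ = 297.78 kPa
  T = 341.9 K: ΣzᵢPᵢˢᵃᵗ = 315.11 kPa
Interpolating between 339.9 K and 341.9 K gives T ≈ 340.0 K.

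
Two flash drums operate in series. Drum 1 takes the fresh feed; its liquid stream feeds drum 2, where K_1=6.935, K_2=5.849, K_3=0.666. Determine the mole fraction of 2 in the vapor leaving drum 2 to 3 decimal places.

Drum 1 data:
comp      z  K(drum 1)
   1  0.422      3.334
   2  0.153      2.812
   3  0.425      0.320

Drum 1:
Material balance + equilibrium reduce to Σ zᵢ(Kᵢ−1)/(1+ψ₁(Kᵢ−1)) = 0.
Feasibility: ΣzᵢKᵢ = 1.973, Σzᵢ/Kᵢ = 1.509 — both > 1, two phases present.
Newton–Raphson from ψ₁ = 0.5:
  ψ₁ = 0.500: g = 0.1621, g' = -1.079 → ψ₁ = 0.650
  ψ₁ = 0.650: g = 0.0004, g' = -1.100 → ψ₁ = 0.651
Converged at ψ₁ = 0.651.
Drum-1 compositions:
  1: x = 0.168, y = 0.559
  2: x = 0.070, y = 0.197
  3: x = 0.762, y = 0.244
Drum-2 feed = drum-1 liquid: z₂ = (0.1676, 0.0702, 0.7622).
Drum 2:
Newton iteration, ψ₂⁰ = 0.4:
  ψ₂ = 0.400: g = 0.1167, g' = -0.823 → ψ₂ = 0.542
  ψ₂ = 0.542: g = 0.0189, g' = -0.584 → ψ₂ = 0.574
  ψ₂ = 0.574: g = 0.0006, g' = -0.549 → ψ₂ = 0.575
Converged at ψ₂ = 0.575.
  1: x = 0.038, y = 0.263
  2: x = 0.019, y = 0.108
  3: x = 0.944, y = 0.628

y_2 (drum 2) = 0.108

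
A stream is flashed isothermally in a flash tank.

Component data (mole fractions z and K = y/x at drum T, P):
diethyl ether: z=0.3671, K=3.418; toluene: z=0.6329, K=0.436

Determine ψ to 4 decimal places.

Rachford–Rice: g(ψ) = Σ zᵢ(Kᵢ−1)/(1+ψ(Kᵢ−1)) = 0.
g(0) = ΣzᵢKᵢ − 1 = 0.5307 and g(1) = 1 − Σzᵢ/Kᵢ = -0.5590, so a root lies in (0, 1).
Binary case is linear: z₁(K₁−1)(1+ψ(K₂−1)) + z₂(K₂−1)(1+ψ(K₁−1)) = 0
⇒ ψ = [z₁(K₁−1)+z₂(K₂−1)] / [−(K₁−1)(K₂−1)] = 0.53069/1.36375 = 0.3891

ψ = 0.3891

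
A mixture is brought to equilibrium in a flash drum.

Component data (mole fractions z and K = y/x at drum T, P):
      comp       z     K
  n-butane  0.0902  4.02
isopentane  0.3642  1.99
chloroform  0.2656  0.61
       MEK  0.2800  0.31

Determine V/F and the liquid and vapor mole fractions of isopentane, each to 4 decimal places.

V/F = 0.3881, x_isopentane = 0.2631, y_isopentane = 0.5236

Newton–Raphson from V/F = 0.5:
  V/F = 0.5000: g = -0.07393, g' = -0.6634 → V/F = 0.3885
  V/F = 0.3885: g = -0.00032, g' = -0.6653 → V/F = 0.3881
Converged at V/F = 0.3881.
Compositions from xᵢ = zᵢ/(1+V/F(Kᵢ−1)), yᵢ = Kᵢxᵢ:
  n-butane: x = 0.0415, y = 0.1669
  isopentane: x = 0.2631, y = 0.5236
  chloroform: x = 0.3130, y = 0.1909
  MEK: x = 0.3824, y = 0.1185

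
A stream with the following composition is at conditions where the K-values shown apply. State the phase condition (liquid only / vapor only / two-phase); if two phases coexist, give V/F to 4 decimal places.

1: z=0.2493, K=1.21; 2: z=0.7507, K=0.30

ΣzᵢKᵢ = 0.5269; Σzᵢ/Kᵢ = 2.7084.
Since ΣzᵢKᵢ < 1 the mixture is below its bubble point — single liquid phase.

liquid only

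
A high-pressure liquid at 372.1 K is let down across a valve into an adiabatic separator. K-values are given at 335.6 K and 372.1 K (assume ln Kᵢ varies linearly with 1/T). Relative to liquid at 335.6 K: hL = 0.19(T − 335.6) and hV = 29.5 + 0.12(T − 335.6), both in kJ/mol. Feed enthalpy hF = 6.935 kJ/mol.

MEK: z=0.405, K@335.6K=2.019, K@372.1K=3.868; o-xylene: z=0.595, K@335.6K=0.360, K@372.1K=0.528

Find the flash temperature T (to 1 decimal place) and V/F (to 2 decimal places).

Adiabatic flash: solve Rachford–Rice at each trial T, then check hF = ψ·hV(T) + (1−ψ)·hL(T).
  T = 335.6 K: K = (2.019, 0.360), RR gives ψ = 0.049, H_out = 1.443 kJ/mol
  T = 372.1 K: K = (3.868, 0.528), RR gives ψ = 0.651, H_out = 24.465 kJ/mol
  T = 353.9 K: K = (2.844, 0.441), RR gives ψ = 0.401, H_out = 14.801 kJ/mol
  T = 344.8 K: K = (2.410, 0.400), RR gives ψ = 0.252, H_out = 9.030 kJ/mol
  T = 340.2 K: K = (2.208, 0.380), RR gives ψ = 0.160, H_out = 5.551 kJ/mol
  T = 342.5 K: K = (2.307, 0.389), RR gives ψ = 0.208, H_out = 7.354 kJ/mol
  T = 341.4 K: K = (2.260, 0.385), RR gives ψ = 0.186, H_out = 6.509 kJ/mol
  T = 341.9 K: K = (2.281, 0.387), RR gives ψ = 0.196, H_out = 6.897 kJ/mol
Linear interpolation between T = 341.9 (H_out = 6.897) and T = 342.5 (H_out = 7.354) on hF = 6.935 gives T ≈ 341.9 K, at which ψ = 0.20.

T = 341.9 K, V/F = 0.20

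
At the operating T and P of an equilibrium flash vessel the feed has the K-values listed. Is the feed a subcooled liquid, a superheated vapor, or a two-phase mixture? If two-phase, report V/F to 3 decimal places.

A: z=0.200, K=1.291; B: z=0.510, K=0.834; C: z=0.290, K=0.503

ΣzᵢKᵢ = 0.829; Σzᵢ/Kᵢ = 1.343.
Since ΣzᵢKᵢ < 1 the mixture is below its bubble point — single liquid phase.

subcooled liquid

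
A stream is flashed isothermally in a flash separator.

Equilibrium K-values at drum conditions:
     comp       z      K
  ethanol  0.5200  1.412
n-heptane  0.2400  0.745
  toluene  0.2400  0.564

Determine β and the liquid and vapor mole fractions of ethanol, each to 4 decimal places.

β = 0.3270, x_ethanol = 0.4583, y_ethanol = 0.6471

Let β = V/F and solve Σ zᵢ(Kᵢ−1)/(1+β(Kᵢ−1)) = 0.
Check two-phase: ΣzᵢKᵢ = 1.0484 > 1 and Σzᵢ/Kᵢ = 1.1160 > 1, so g(0) = 0.0484 > 0 and g(1) = -0.1160 < 0.
Newton–Raphson from β = 0.5:
  β = 0.5000: g = -0.02631, g' = -0.1558 → β = 0.3311
  β = 0.3311: g = -0.00062, g' = -0.1493 → β = 0.3270
Converged at β = 0.3270.
Compositions from xᵢ = zᵢ/(1+β(Kᵢ−1)), yᵢ = Kᵢxᵢ:
  ethanol: x = 0.4583, y = 0.6471
  n-heptane: x = 0.2618, y = 0.1951
  toluene: x = 0.2799, y = 0.1579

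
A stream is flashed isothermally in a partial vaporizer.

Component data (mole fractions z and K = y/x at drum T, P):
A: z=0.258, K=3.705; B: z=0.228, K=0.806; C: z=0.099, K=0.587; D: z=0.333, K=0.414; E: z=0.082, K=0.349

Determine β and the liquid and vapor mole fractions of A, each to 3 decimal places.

β = 0.286, x_A = 0.145, y_A = 0.539

Let β = V/F and solve Σ zᵢ(Kᵢ−1)/(1+β(Kᵢ−1)) = 0.
g(0) = ΣzᵢKᵢ − 1 = 0.364 and g(1) = 1 − Σzᵢ/Kᵢ = -0.560, so a root lies in (0, 1).
Newton–Raphson from β = 0.46:
  β = 0.460: g = -0.1314, g' = -0.696 → β = 0.271
  β = 0.271: g = 0.0130, g' = -0.872 → β = 0.286
Converged at β = 0.286.
Compositions from xᵢ = zᵢ/(1+β(Kᵢ−1)), yᵢ = Kᵢxᵢ:
  A: x = 0.145, y = 0.539
  B: x = 0.241, y = 0.195
  C: x = 0.112, y = 0.066
  D: x = 0.400, y = 0.166
  E: x = 0.101, y = 0.035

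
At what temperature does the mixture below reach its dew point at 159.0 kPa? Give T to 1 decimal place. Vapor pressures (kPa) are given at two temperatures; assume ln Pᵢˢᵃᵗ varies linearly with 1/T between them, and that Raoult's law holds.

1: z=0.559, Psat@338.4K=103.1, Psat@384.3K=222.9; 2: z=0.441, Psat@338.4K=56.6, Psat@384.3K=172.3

Dew-point temperature: Σzᵢ·P/Pᵢˢᵃᵗ(T) = 1. Interpolate ln Pᵢˢᵃᵗ = aᵢ + bᵢ/T.
  T = 338.4 K: ΣzᵢP/Pᵢˢᵃᵗ = 2.1009
  T = 384.3 K: ΣzᵢP/Pᵢˢᵃᵗ = 0.8057
  T = 361.4 K: ΣzᵢP/Pᵢˢᵃᵗ = 1.2562
  T = 372.9 K: ΣzᵢP/Pᵢˢᵃᵗ = 0.9974
  T = 367.1 K: ΣzᵢP/Pᵢˢᵃᵗ = 1.1182
  T = 370.0 K: ΣzᵢP/Pᵢˢᵃᵗ = 1.0556
Interpolating between 370.0 K and 372.9 K gives T ≈ 372.8 K.

T = 372.8 K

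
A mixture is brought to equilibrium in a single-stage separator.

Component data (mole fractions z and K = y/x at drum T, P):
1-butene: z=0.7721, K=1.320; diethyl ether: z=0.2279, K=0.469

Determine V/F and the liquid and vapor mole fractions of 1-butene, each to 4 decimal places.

Material balance + equilibrium reduce to Σ zᵢ(Kᵢ−1)/(1+V/F(Kᵢ−1)) = 0.
g(0) = ΣzᵢKᵢ − 1 = 0.1261 and g(1) = 1 − Σzᵢ/Kᵢ = -0.0709, so a root lies in (0, 1).
Newton–Raphson from V/F = 0.5:
  V/F = 0.5000: g = 0.04823, g' = -0.1779 → V/F = 0.7712
  V/F = 0.7712: g = -0.00677, g' = -0.2351 → V/F = 0.7424
  V/F = 0.7424: g = -0.00012, g' = -0.2267 → V/F = 0.7419
Converged at V/F = 0.7419.
Compositions from xᵢ = zᵢ/(1+V/F(Kᵢ−1)), yᵢ = Kᵢxᵢ:
  1-butene: x = 0.6240, y = 0.8236
  diethyl ether: x = 0.3760, y = 0.1764

V/F = 0.7419, x_1-butene = 0.6240, y_1-butene = 0.8236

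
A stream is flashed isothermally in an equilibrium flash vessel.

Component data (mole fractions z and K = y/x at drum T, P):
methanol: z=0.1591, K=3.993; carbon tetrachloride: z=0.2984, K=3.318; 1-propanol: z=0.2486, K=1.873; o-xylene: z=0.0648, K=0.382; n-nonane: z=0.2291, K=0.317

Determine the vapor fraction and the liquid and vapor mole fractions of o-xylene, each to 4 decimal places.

ψ = 0.8812, x_o-xylene = 0.1423, y_o-xylene = 0.0544

Material balance + equilibrium reduce to Σ zᵢ(Kᵢ−1)/(1+ψ(Kᵢ−1)) = 0.
Feasibility: ΣzᵢKᵢ = 2.1884, Σzᵢ/Kᵢ = 1.1549 — both > 1, two phases present.
Iterate (Newton) starting at ψ = 0.68:
  ψ = 0.6800: g = 0.20031, g' = -0.9171 → ψ = 0.8984
  ψ = 0.8984: g = -0.01991, g' = -1.1739 → ψ = 0.8815
  ψ = 0.8815: g = -0.00033, g' = -1.1355 → ψ = 0.8812
Converged at ψ = 0.8812.
Compositions from xᵢ = zᵢ/(1+ψ(Kᵢ−1)), yᵢ = Kᵢxᵢ:
  methanol: x = 0.0437, y = 0.1747
  carbon tetrachloride: x = 0.0981, y = 0.3254
  1-propanol: x = 0.1405, y = 0.2632
  o-xylene: x = 0.1423, y = 0.0544
  n-nonane: x = 0.5754, y = 0.1824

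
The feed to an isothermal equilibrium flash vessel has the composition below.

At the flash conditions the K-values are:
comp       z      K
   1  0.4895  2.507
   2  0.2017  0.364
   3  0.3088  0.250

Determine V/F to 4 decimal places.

V/F = 0.3542

Rachford–Rice: g(V/F) = Σ zᵢ(Kᵢ−1)/(1+V/F(Kᵢ−1)) = 0.
g(0) = ΣzᵢKᵢ − 1 = 0.3778 and g(1) = 1 − Σzᵢ/Kᵢ = -0.9846, so a root lies in (0, 1).
Iterate (Newton) starting at V/F = 0.37:
  V/F = 0.3700: g = -0.01471, g' = -0.9305 → V/F = 0.3542
Converged at V/F = 0.3542.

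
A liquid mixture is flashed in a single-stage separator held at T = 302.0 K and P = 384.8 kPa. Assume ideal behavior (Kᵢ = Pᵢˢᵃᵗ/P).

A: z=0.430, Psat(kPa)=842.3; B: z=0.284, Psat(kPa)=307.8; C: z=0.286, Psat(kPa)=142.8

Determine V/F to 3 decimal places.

V/F = 0.490

Raoult's law: Kᵢ = Pᵢˢᵃᵗ/P = Pᵢˢᵃᵗ/384.8.
  K_A = 842.3/384.8 = 2.18893, K_B = 307.8/384.8 = 0.79990, K_C = 142.8/384.8 = 0.37110
Newton iteration, V/F⁰ = 0.5:
  V/F = 0.500: g = -0.0049, g' = -0.494 → V/F = 0.490
Converged at V/F = 0.490.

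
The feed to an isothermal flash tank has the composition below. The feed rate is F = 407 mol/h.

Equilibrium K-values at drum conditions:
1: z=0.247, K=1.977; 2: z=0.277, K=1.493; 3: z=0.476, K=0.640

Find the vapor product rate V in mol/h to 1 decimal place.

Newton–Raphson from ψ = 0.31:
  ψ = 0.310: g = 0.1108, g' = -0.268 → ψ = 0.724
  ψ = 0.724: g = 0.0102, g' = -0.230 → ψ = 0.768
Converged at ψ = 0.768.
Then V = ψ·F = 0.7684·407 = 312.7 mol/h and L = F − V = 94.3 mol/h.

V = 312.7 mol/h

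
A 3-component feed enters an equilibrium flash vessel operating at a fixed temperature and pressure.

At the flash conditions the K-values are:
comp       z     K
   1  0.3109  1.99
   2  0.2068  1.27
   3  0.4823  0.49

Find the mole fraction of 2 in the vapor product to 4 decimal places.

Material balance + equilibrium reduce to Σ zᵢ(Kᵢ−1)/(1+V/F(Kᵢ−1)) = 0.
Check two-phase: ΣzᵢKᵢ = 1.1177 > 1 and Σzᵢ/Kᵢ = 1.3034 > 1, so g(0) = 0.1177 > 0 and g(1) = -0.3034 < 0.
Newton iteration, V/F⁰ = 0.5:
  V/F = 0.5000: g = -0.07509, g' = -0.3741 → V/F = 0.2993
  V/F = 0.2993: g = -0.00117, g' = -0.3690 → V/F = 0.2961
Converged at V/F = 0.2961.
Compositions from xᵢ = zᵢ/(1+V/F(Kᵢ−1)), yᵢ = Kᵢxᵢ:
  1: x = 0.2404, y = 0.4784
  2: x = 0.1915, y = 0.2432
  3: x = 0.5681, y = 0.2784

y_2 = 0.2432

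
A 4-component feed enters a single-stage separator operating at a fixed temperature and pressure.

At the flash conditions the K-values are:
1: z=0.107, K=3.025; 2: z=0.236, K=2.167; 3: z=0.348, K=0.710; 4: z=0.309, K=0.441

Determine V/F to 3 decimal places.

Rachford–Rice: g(V/F) = Σ zᵢ(Kᵢ−1)/(1+V/F(Kᵢ−1)) = 0.
Check two-phase: ΣzᵢKᵢ = 1.218 > 1 and Σzᵢ/Kᵢ = 1.335 > 1, so g(0) = 0.218 > 0 and g(1) = -0.335 < 0.
Newton iteration, V/F⁰ = 0.5:
  V/F = 0.500: g = -0.0762, g' = -0.463 → V/F = 0.335
  V/F = 0.335: g = 0.0026, g' = -0.504 → V/F = 0.341
Converged at V/F = 0.341.

V/F = 0.341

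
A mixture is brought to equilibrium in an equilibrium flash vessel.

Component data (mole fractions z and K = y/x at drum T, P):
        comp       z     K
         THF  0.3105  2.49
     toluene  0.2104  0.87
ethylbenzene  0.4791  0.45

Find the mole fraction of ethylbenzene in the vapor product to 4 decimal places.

y_ethylbenzene = 0.2509

Newton–Raphson from β = 0.5:
  β = 0.5000: g = -0.12758, g' = -0.5062 → β = 0.2479
  β = 0.2479: g = 0.00446, g' = -0.5657 → β = 0.2558
  β = 0.2558: g = 0.00002, g' = -0.5614 → β = 0.2559
Converged at β = 0.2559.
Compositions from xᵢ = zᵢ/(1+β(Kᵢ−1)), yᵢ = Kᵢxᵢ:
  THF: x = 0.2248, y = 0.5598
  toluene: x = 0.2176, y = 0.1893
  ethylbenzene: x = 0.5576, y = 0.2509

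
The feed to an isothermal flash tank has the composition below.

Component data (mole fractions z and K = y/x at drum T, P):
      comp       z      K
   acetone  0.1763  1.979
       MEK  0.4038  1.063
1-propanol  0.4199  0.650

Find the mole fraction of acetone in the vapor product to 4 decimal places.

y_acetone = 0.2769

Let ψ = V/F and solve Σ zᵢ(Kᵢ−1)/(1+ψ(Kᵢ−1)) = 0.
Feasibility: ΣzᵢKᵢ = 1.0511, Σzᵢ/Kᵢ = 1.1150 — both > 1, two phases present.
Iterate (Newton) starting at ψ = 0.58:
  ψ = 0.5800: g = -0.04977, g' = -0.1512 → ψ = 0.2509
  ψ = 0.2509: g = 0.00250, g' = -0.1723 → ψ = 0.2654
Converged at ψ = 0.2654.
Compositions from xᵢ = zᵢ/(1+ψ(Kᵢ−1)), yᵢ = Kᵢxᵢ:
  acetone: x = 0.1399, y = 0.2769
  MEK: x = 0.3972, y = 0.4222
  1-propanol: x = 0.4629, y = 0.3009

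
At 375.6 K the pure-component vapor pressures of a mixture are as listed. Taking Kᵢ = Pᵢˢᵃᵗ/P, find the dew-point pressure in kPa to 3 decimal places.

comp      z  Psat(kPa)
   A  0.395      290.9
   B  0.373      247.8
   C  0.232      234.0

Pdew = 259.433 kPa

At the dew point ψ → 1, so Σzᵢ/Kᵢ = 1 with Kᵢ = Pᵢˢᵃᵗ/P ⇒ 1/P = Σzᵢ/Pᵢˢᵃᵗ.
1/P = 0.395/290.9 + 0.373/247.8 + 0.232/234.0 = 0.003855 ⇒ P = 259.433 kPa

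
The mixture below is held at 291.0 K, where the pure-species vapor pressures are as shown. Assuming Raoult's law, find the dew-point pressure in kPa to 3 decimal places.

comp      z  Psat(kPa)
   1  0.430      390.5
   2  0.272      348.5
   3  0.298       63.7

At the dew point ψ → 1, so Σzᵢ/Kᵢ = 1 with Kᵢ = Pᵢˢᵃᵗ/P ⇒ 1/P = Σzᵢ/Pᵢˢᵃᵗ.
1/P = 0.430/390.5 + 0.272/348.5 + 0.298/63.7 = 0.006560 ⇒ P = 152.443 kPa

Pdew = 152.443 kPa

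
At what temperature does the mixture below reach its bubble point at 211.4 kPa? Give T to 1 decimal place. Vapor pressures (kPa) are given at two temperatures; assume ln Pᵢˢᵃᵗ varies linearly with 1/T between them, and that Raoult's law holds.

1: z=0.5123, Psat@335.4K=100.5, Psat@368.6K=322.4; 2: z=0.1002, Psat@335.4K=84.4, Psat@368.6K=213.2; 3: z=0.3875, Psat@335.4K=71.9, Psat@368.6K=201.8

T = 361.3 K

Bubble-point temperature: ΣzᵢPᵢˢᵃᵗ(T) = P. Interpolate ln Pᵢˢᵃᵗ = aᵢ + bᵢ/T.
  T = 335.4 K: ΣzᵢPᵢˢᵃᵗ = 87.80 kPa
  T = 368.6 K: ΣzᵢPᵢˢᵃᵗ = 264.73 kPa
  T = 352.0 K: ΣzᵢPᵢˢᵃᵗ = 156.35 kPa
  T = 360.3 K: ΣzᵢPᵢˢᵃᵗ = 204.64 kPa
  T = 364.5 K: ΣzᵢPᵢˢᵃᵗ = 233.45 kPa
  T = 362.4 K: ΣzᵢPᵢˢᵃᵗ = 218.65 kPa
Interpolating between 360.3 K and 362.4 K gives T ≈ 361.3 K.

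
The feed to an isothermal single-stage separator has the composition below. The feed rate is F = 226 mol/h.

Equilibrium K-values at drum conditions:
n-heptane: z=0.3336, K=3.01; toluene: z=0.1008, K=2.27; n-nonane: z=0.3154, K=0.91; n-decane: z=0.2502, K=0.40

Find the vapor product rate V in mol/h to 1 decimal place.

Material balance + equilibrium reduce to Σ zᵢ(Kᵢ−1)/(1+V/F(Kᵢ−1)) = 0.
g(0) = ΣzᵢKᵢ − 1 = 0.6200 and g(1) = 1 − Σzᵢ/Kᵢ = -0.1273, so a root lies in (0, 1).
Newton iteration, V/F⁰ = 0.5:
  V/F = 0.5000: g = 0.16855, g' = -0.5827 → V/F = 0.7893
  V/F = 0.7893: g = 0.00748, g' = -0.5700 → V/F = 0.8024
  V/F = 0.8024: g = -0.00003, g' = -0.5752 → V/F = 0.8023
Converged at V/F = 0.8023.
Then V = V/F·F = 0.8023·226 = 181.3 mol/h and L = F − V = 44.7 mol/h.

V = 181.3 mol/h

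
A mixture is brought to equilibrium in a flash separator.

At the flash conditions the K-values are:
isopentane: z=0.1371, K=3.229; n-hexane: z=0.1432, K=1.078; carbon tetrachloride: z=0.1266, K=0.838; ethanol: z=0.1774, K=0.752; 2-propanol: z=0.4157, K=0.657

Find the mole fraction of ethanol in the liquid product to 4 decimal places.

x_ethanol = 0.1869

Material balance + equilibrium reduce to Σ zᵢ(Kᵢ−1)/(1+β(Kᵢ−1)) = 0.
Check two-phase: ΣzᵢKᵢ = 1.1097 > 1 and Σzᵢ/Kᵢ = 1.1950 > 1, so g(0) = 0.1097 > 0 and g(1) = -0.1950 < 0.
Newton iteration, β⁰ = 0.61:
  β = 0.6100: g = -0.11474, g' = -0.2206 → β = 0.0898
  β = 0.0898: g = 0.05278, g' = -0.5406 → β = 0.1875
  β = 0.1875: g = 0.00687, g' = -0.4111 → β = 0.2042
  β = 0.2042: g = 0.00014, g' = -0.3948 → β = 0.2045
Converged at β = 0.2045.
Compositions from xᵢ = zᵢ/(1+β(Kᵢ−1)), yᵢ = Kᵢxᵢ:
  isopentane: x = 0.0942, y = 0.3041
  n-hexane: x = 0.1410, y = 0.1519
  carbon tetrachloride: x = 0.1309, y = 0.1097
  ethanol: x = 0.1869, y = 0.1405
  2-propanol: x = 0.4471, y = 0.2937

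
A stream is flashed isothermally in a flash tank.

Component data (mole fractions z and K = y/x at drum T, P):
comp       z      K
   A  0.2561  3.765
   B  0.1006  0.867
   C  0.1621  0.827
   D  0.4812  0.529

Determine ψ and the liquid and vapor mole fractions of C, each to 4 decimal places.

Let ψ = V/F and solve Σ zᵢ(Kᵢ−1)/(1+ψ(Kᵢ−1)) = 0.
g(0) = ΣzᵢKᵢ − 1 = 0.4400 and g(1) = 1 − Σzᵢ/Kᵢ = -0.2897, so a root lies in (0, 1).
Iterate (Newton) starting at ψ = 0.5:
  ψ = 0.5000: g = -0.04428, g' = -0.5354 → ψ = 0.4173
  ψ = 0.4173: g = 0.00229, g' = -0.5951 → ψ = 0.4211
  ψ = 0.4211: g = 0.00001, g' = -0.5917 → ψ = 0.4212
Converged at ψ = 0.4212.
Compositions from xᵢ = zᵢ/(1+ψ(Kᵢ−1)), yᵢ = Kᵢxᵢ:
  A: x = 0.1183, y = 0.4455
  B: x = 0.1066, y = 0.0924
  C: x = 0.1748, y = 0.1446
  D: x = 0.6003, y = 0.3175

ψ = 0.4212, x_C = 0.1748, y_C = 0.1446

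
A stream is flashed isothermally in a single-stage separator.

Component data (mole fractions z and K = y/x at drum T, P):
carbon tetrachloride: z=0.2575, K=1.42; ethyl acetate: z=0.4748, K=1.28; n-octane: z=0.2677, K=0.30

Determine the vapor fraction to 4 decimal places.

ψ = 0.2307

Rachford–Rice: g(ψ) = Σ zᵢ(Kᵢ−1)/(1+ψ(Kᵢ−1)) = 0.
Check two-phase: ΣzᵢKᵢ = 1.0537 > 1 and Σzᵢ/Kᵢ = 1.4446 > 1, so g(0) = 0.0537 > 0 and g(1) = -0.4446 < 0.
Newton iteration, ψ⁰ = 0.5:
  ψ = 0.5000: g = -0.08229, g' = -0.3701 → ψ = 0.2777
  ψ = 0.2777: g = -0.01239, g' = -0.2706 → ψ = 0.2319
  ψ = 0.2319: g = -0.00031, g' = -0.2575 → ψ = 0.2307
Converged at ψ = 0.2307.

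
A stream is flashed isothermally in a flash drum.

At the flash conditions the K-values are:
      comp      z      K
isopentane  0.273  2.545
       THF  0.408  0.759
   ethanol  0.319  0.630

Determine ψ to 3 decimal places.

Iterate (Newton) starting at ψ = 0.46:
  ψ = 0.460: g = -0.0063, g' = -0.316 → ψ = 0.440
Converged at ψ = 0.440.

ψ = 0.440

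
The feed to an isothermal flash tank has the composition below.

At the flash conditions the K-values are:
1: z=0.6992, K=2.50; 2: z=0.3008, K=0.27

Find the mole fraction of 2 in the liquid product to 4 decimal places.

Newton–Raphson from ψ = 0.5:
  ψ = 0.5000: g = 0.25351, g' = -0.9112 → ψ = 0.7782
  ψ = 0.7782: g = -0.02449, g' = -1.1942 → ψ = 0.7577
  ψ = 0.7577: g = -0.00049, g' = -1.1473 → ψ = 0.7573
Converged at ψ = 0.7573.
Compositions from xᵢ = zᵢ/(1+ψ(Kᵢ−1)), yᵢ = Kᵢxᵢ:
  1: x = 0.3274, y = 0.8184
  2: x = 0.6726, y = 0.1816

x_2 = 0.6726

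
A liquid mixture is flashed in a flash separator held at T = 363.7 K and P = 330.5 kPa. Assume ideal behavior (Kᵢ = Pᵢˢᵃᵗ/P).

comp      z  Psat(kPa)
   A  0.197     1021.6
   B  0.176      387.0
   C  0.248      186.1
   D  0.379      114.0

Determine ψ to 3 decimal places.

Raoult's law: Kᵢ = Pᵢˢᵃᵗ/P = Pᵢˢᵃᵗ/330.5.
  K_A = 1021.6/330.5 = 3.09107, K_B = 387.0/330.5 = 1.17095, K_C = 186.1/330.5 = 0.56309, K_D = 114.0/330.5 = 0.34493
Let ψ = V/F and solve Σ zᵢ(Kᵢ−1)/(1+ψ(Kᵢ−1)) = 0.
Check two-phase: ΣzᵢKᵢ = 1.085 > 1 and Σzᵢ/Kᵢ = 1.753 > 1, so g(0) = 0.085 > 0 and g(1) = -0.753 < 0.
Iterate (Newton) starting at ψ = 0.5:
  ψ = 0.500: g = -0.2787, g' = -0.647 → ψ = 0.069
  ψ = 0.069: g = 0.0176, g' = -0.891 → ψ = 0.089
  ψ = 0.089: g = 0.0004, g' = -0.852 → ψ = 0.090
Converged at ψ = 0.090.

ψ = 0.090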